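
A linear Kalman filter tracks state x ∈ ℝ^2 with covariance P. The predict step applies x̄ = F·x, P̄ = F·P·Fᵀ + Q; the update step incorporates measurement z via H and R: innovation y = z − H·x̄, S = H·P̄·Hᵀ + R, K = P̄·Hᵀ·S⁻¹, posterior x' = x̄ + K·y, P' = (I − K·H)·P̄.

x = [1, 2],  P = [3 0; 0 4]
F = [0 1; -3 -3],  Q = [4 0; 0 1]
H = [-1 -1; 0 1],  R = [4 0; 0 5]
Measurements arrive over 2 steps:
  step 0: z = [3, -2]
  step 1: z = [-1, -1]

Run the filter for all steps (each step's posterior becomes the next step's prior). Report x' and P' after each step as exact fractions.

step 0: x̄ = F·x = [2, -9]
step 0: P̄ = F·P·Fᵀ + Q = [8 -12; -12 64]
step 0: y = z − H·x̄ = [-4, 7]
step 0: S = H·P̄·Hᵀ + R = [52 -52; -52 69]
step 0: K = P̄·Hᵀ·S⁻¹ = [-87/221 -8/17; -5/17 12/17]
step 0: x' = x̄ + K·y = [62/221, -49/17]
step 0: P' = (I − K·H)·P̄ = [868/221 -40/17; -40/17 60/17]
step 1: x̄ = F·x = [-49/17, 1725/221]
step 1: P̄ = F·P·Fᵀ + Q = [128/17 -60/17; -60/17 5693/221]
step 1: y = z − H·x̄ = [51/13, -1946/221]
step 1: S = H·P̄·Hᵀ + R = [393/13 -289/13; -289/13 6798/221]
step 1: K = P̄·Hᵀ·S⁻¹ = [-44532/96289 -43232/96289; -24565/96289 62884/96289]
step 1: x' = x̄ + K·y = [-71565/96289, 101486/96289]
step 1: P' = (I − K·H)·P̄ = [394288/96289 -216160/96289; -216160/96289 314420/96289]

step 0: x' = [62/221, -49/17], P' = [868/221 -40/17; -40/17 60/17]
step 1: x' = [-71565/96289, 101486/96289], P' = [394288/96289 -216160/96289; -216160/96289 314420/96289]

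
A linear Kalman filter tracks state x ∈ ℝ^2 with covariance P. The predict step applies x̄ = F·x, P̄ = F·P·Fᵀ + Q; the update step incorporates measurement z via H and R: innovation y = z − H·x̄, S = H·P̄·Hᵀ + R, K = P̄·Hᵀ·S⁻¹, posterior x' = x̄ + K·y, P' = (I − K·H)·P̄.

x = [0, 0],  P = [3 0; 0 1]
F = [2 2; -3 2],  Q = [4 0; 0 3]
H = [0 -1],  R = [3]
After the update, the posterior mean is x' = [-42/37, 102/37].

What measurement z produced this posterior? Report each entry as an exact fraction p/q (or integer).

z = [-3]

x̄ = F·x = [0, 0]
P̄ = F·P·Fᵀ + Q = [20 -14; -14 34]
S = H·P̄·Hᵀ + R = [37]
K = P̄·Hᵀ·S⁻¹ = [14/37; -34/37]
x' − x̄ = [-42/37, 102/37] = K·y
y = (KᵀK)⁻¹·Kᵀ·(x' − x̄) = [-3]
z = y + H·x̄ = [-3] + [0] = [-3]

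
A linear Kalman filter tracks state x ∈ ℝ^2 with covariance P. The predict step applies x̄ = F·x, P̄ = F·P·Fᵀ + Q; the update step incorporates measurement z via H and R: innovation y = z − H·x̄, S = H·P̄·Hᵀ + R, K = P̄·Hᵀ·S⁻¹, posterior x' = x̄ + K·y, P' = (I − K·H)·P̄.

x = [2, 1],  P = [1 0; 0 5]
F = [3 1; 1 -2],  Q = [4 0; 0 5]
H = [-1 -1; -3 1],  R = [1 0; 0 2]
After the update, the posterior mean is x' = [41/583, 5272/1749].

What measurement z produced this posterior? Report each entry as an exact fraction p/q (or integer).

z = [-3, 3]

x̄ = F·x = [7, 0]
P̄ = F·P·Fᵀ + Q = [18 -7; -7 26]
S = H·P̄·Hᵀ + R = [31 14; 14 232]
K = P̄·Hᵀ·S⁻¹ = [-283/1166 -579/2332; -2533/3498 1723/6996]
x' − x̄ = [-4040/583, 5272/1749] = K·y
y = (KᵀK)⁻¹·Kᵀ·(x' − x̄) = [4, 24]
z = y + H·x̄ = [4, 24] + [-7, -21] = [-3, 3]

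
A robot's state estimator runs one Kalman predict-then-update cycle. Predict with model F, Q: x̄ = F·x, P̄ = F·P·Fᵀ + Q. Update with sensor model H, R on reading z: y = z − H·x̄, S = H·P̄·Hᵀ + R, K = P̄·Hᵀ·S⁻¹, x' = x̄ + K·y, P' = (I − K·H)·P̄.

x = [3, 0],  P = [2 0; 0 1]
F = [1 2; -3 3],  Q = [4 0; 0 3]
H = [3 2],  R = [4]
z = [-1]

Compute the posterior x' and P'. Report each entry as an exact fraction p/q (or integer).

x' = [441/107, -723/107]
P' = [620/107 -900/107; -900/107 1410/107]

x̄ = F·x = [3, -9]
P̄ = F·P·Fᵀ + Q = [10 0; 0 30]
y = z − H·x̄ = [8]
S = H·P̄·Hᵀ + R = [214]
K = P̄·Hᵀ·S⁻¹ = [15/107; 30/107]
x' = x̄ + K·y = [441/107, -723/107]
P' = (I − K·H)·P̄ = [620/107 -900/107; -900/107 1410/107]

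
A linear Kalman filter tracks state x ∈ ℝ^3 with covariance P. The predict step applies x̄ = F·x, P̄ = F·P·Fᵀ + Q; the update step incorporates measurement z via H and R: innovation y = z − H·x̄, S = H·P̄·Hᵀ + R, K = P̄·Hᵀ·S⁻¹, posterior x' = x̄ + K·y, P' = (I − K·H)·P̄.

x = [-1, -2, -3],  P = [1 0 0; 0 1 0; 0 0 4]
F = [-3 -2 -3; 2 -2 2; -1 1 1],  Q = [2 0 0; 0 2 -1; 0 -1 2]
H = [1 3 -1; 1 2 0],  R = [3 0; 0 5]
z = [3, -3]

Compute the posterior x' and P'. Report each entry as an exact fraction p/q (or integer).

x' = [6331/670, -2703/670, -571/134]
P' = [14121/335 -12661/670 -852/67; -12661/670 2994/335 877/134; -852/67 877/134 486/67]

x̄ = F·x = [16, -4, -4]
P̄ = F·P·Fᵀ + Q = [51 -26 -11; -26 26 3; -11 3 8]
y = z − H·x̄ = [-5, -11]
S = H·P̄·Hᵀ + R = [144 82; 82 56]
K = P̄·Hᵀ·S⁻¹ = [-407/670 292/335; 153/335 -137/670; -15/134 5/67]
x' = x̄ + K·y = [6331/670, -2703/670, -571/134]
P' = (I − K·H)·P̄ = [14121/335 -12661/670 -852/67; -12661/670 2994/335 877/134; -852/67 877/134 486/67]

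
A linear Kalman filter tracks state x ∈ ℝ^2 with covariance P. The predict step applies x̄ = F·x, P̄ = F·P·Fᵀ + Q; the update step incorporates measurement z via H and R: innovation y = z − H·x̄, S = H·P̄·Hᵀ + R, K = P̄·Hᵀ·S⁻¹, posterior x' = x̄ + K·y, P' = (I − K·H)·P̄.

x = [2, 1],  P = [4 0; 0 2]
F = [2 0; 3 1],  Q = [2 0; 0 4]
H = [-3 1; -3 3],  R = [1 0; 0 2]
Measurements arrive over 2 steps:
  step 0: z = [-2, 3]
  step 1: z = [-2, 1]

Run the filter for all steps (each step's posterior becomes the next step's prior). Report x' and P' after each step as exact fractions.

step 0: x' = [5176/3355, 8653/3355], P' = [1008/3355 1374/3355; 1374/3355 2472/3355]
step 1: x' = [1197413/848914, 816776/424457], P' = [234347/848914 158319/424457; 158319/424457 289318/424457]

step 0: x̄ = F·x = [4, 7]
step 0: P̄ = F·P·Fᵀ + Q = [18 24; 24 42]
step 0: y = z − H·x̄ = [3, -6]
step 0: S = H·P̄·Hᵀ + R = [61 0; 0 110]
step 0: K = P̄·Hᵀ·S⁻¹ = [-30/61 9/55; -30/61 27/55]
step 0: x' = x̄ + K·y = [5176/3355, 8653/3355]
step 0: P' = (I − K·H)·P̄ = [1008/3355 1374/3355; 1374/3355 2472/3355]
step 1: x̄ = F·x = [10352/3355, 24181/3355]
step 1: P̄ = F·P·Fᵀ + Q = [10742/3355 8796/3355; 8796/3355 33208/3355]
step 1: y = z − H·x̄ = [3/61, -38132/3355]
step 1: S = H·P̄·Hᵀ + R = [1463/61 1650/61; 1650/61 243932/3355]
step 1: K = P̄·Hᵀ·S⁻¹ = [-386403/848914 22443/154348; -185639/424457 35727/77174]
step 1: x' = x̄ + K·y = [1197413/848914, 816776/424457]
step 1: P' = (I − K·H)·P̄ = [234347/848914 158319/424457; 158319/424457 289318/424457]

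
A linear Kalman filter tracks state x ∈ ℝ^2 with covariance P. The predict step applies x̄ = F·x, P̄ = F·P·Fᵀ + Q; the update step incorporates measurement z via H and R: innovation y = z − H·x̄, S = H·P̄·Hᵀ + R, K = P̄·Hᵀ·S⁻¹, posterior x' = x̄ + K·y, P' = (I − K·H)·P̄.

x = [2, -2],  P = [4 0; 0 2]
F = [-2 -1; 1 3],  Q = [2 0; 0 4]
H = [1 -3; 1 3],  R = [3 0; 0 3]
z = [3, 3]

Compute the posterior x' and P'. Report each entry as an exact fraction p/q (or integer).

x̄ = F·x = [-2, -4]
P̄ = F·P·Fᵀ + Q = [20 -14; -14 26]
y = z − H·x̄ = [-7, 17]
S = H·P̄·Hᵀ + R = [341 -214; -214 173]
K = P̄·Hᵀ·S⁻¹ = [2006/4399 1922/4399; -740/4399 712/4399]
x' = x̄ + K·y = [9834/4399, -312/4399]
P' = (I − K·H)·P̄ = [5892/4399 -42/4399; -42/4399 726/4399]

x' = [9834/4399, -312/4399]
P' = [5892/4399 -42/4399; -42/4399 726/4399]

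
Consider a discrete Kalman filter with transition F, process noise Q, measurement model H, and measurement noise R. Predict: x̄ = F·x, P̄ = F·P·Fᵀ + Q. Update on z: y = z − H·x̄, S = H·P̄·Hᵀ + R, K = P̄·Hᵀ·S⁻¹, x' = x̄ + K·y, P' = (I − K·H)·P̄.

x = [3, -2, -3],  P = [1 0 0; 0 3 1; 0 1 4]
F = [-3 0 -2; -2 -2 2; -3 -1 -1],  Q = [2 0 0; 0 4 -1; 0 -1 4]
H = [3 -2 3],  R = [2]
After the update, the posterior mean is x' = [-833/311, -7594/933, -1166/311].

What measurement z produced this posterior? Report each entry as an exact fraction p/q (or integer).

z = [-3]

x̄ = F·x = [-3, -8, -4]
P̄ = F·P·Fᵀ + Q = [27 -6 19; -6 28 3; 19 3 22]
S = H·P̄·Hᵀ + R = [933]
K = P̄·Hᵀ·S⁻¹ = [50/311; -65/933; 39/311]
x' − x̄ = [100/311, -130/933, 78/311] = K·y
y = (KᵀK)⁻¹·Kᵀ·(x' − x̄) = [2]
z = y + H·x̄ = [2] + [-5] = [-3]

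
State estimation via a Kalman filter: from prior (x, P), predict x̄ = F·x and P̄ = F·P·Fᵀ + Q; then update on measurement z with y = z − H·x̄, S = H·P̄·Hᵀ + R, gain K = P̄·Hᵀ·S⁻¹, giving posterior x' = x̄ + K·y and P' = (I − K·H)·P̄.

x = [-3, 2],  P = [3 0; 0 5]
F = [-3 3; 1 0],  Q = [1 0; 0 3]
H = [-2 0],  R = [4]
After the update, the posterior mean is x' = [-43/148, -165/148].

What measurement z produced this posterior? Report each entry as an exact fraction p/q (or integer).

x̄ = F·x = [15, -3]
P̄ = F·P·Fᵀ + Q = [73 -9; -9 6]
S = H·P̄·Hᵀ + R = [296]
K = P̄·Hᵀ·S⁻¹ = [-73/148; 9/148]
x' − x̄ = [-2263/148, 279/148] = K·y
y = (KᵀK)⁻¹·Kᵀ·(x' − x̄) = [31]
z = y + H·x̄ = [31] + [-30] = [1]

z = [1]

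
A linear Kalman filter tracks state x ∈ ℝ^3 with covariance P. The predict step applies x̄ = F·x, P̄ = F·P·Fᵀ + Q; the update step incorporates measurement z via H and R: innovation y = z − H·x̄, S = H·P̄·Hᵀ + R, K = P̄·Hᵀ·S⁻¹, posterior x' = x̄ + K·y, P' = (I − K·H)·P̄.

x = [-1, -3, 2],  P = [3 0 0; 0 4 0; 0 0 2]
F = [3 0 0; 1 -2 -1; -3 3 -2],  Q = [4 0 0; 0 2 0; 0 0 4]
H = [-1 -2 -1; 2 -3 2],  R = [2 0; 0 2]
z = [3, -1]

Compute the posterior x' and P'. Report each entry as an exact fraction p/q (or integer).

x' = [-11645/6741, -5123/6741, 20/749]
P' = [159526/6741 1282/6741 -52538/2247; 1282/6741 1342/6741 -26/749; -52538/2247 -26/749 53062/2247]

x̄ = F·x = [-3, 3, -10]
P̄ = F·P·Fᵀ + Q = [31 9 -27; 9 23 -29; -27 -29 75]
y = z − H·x̄ = [-4, 34]
S = H·P̄·Hᵀ + R = [66 54; 54 657]
K = P̄·Hᵀ·S⁻¹ = [-746/2247 -11/6741; -622/2247 -965/6741; -184/2247 641/2247]
x' = x̄ + K·y = [-11645/6741, -5123/6741, 20/749]
P' = (I − K·H)·P̄ = [159526/6741 1282/6741 -52538/2247; 1282/6741 1342/6741 -26/749; -52538/2247 -26/749 53062/2247]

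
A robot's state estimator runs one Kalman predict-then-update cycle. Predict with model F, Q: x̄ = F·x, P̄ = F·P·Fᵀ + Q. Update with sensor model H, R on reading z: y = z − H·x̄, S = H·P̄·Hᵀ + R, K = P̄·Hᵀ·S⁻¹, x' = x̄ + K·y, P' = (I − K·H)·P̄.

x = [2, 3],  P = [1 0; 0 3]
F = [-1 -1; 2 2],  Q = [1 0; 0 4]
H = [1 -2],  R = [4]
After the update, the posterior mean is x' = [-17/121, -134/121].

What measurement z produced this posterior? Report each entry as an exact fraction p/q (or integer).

z = [3]

x̄ = F·x = [-5, 10]
P̄ = F·P·Fᵀ + Q = [5 -8; -8 20]
S = H·P̄·Hᵀ + R = [121]
K = P̄·Hᵀ·S⁻¹ = [21/121; -48/121]
x' − x̄ = [588/121, -1344/121] = K·y
y = (KᵀK)⁻¹·Kᵀ·(x' − x̄) = [28]
z = y + H·x̄ = [28] + [-25] = [3]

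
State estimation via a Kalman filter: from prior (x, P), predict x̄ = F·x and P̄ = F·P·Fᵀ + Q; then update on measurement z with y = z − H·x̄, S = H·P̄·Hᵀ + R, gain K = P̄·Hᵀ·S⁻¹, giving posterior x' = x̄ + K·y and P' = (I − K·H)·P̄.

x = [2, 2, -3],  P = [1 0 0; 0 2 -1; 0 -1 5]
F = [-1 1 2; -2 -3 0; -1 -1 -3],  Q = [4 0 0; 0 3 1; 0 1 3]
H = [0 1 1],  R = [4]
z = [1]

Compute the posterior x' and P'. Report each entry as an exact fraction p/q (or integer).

x̄ = F·x = [-6, -10, 5]
P̄ = F·P·Fᵀ + Q = [23 2 -26; 2 25 0; -26 0 45]
y = z − H·x̄ = [6]
S = H·P̄·Hᵀ + R = [74]
K = P̄·Hᵀ·S⁻¹ = [-12/37; 25/74; 45/74]
x' = x̄ + K·y = [-294/37, -295/37, 320/37]
P' = (I − K·H)·P̄ = [563/37 374/37 -422/37; 374/37 1225/74 -1125/74; -422/37 -1125/74 1305/74]

x' = [-294/37, -295/37, 320/37]
P' = [563/37 374/37 -422/37; 374/37 1225/74 -1125/74; -422/37 -1125/74 1305/74]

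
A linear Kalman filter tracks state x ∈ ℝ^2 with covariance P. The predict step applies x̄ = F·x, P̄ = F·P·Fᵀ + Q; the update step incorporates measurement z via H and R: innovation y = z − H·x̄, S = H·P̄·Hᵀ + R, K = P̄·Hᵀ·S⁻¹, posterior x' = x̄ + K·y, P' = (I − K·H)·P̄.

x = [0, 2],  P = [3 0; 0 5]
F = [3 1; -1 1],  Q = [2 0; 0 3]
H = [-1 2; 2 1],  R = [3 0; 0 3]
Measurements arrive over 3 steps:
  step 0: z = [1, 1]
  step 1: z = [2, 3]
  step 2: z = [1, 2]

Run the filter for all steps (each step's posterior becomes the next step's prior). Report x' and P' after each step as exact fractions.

step 0: x' = [1162/4817, 6615/9634], P' = [2838/4817 -18/4817; -18/4817 5469/9634]
step 1: x' = [2575909/3114197, 4006917/3114197], P' = [1730820/3114197 -34893/3114197; -34893/3114197 1624362/3114197]
step 2: x' = [132329090/157867821, 386339264/473603463], P' = [9711406/17540869 -606314/52622607; -606314/52622607 164352089/315735642]

step 0: x̄ = F·x = [2, 2]
step 0: P̄ = F·P·Fᵀ + Q = [34 -4; -4 11]
step 0: y = z − H·x̄ = [-1, -5]
step 0: S = H·P̄·Hᵀ + R = [97 -58; -58 134]
step 0: K = P̄·Hᵀ·S⁻¹ = [-958/4817 1886/4817; 1829/4817 1799/9634]
step 0: x' = x̄ + K·y = [1162/4817, 6615/9634]
step 0: P' = (I − K·H)·P̄ = [2838/4817 -18/4817; -18/4817 5469/9634]
step 1: x̄ = F·x = [13587/9634, 4291/9634]
step 1: P̄ = F·P·Fᵀ + Q = [75605/9634 -11631/9634; -11631/9634 40119/9634]
step 1: y = z − H·x̄ = [24273/9634, -2563/9634]
step 1: S = H·P̄·Hᵀ + R = [311507/9634 -105865/9634; -105865/9634 324917/9634]
step 1: K = P̄·Hᵀ·S⁻¹ = [-600202/3114197 1142249/3114197; 1094539/3114197 518192/3114197]
step 1: x' = x̄ + K·y = [2575909/3114197, 4006917/3114197]
step 1: P' = (I − K·H)·P̄ = [1730820/3114197 -34893/3114197; -34893/3114197 1624362/3114197]
step 2: x̄ = F·x = [11734644/3114197, 1431008/3114197]
step 2: P̄ = F·P·Fᵀ + Q = [23220778/3114197 -3637884/3114197; -3637884/3114197 12767559/3114197]
step 2: y = z − H·x̄ = [11986825/3114197, -18671902/3114197]
step 2: S = H·P̄·Hᵀ + R = [98185141/3114197 -31820090/3114197; -31820090/3114197 100441726/3114197]
step 2: K = P̄·Hᵀ·S⁻¹ = [-30346846/157867821 57662122/157867821; 166171031/473603463 157076321/947206926]
step 2: x' = x̄ + K·y = [132329090/157867821, 386339264/473603463]
step 2: P' = (I − K·H)·P̄ = [9711406/17540869 -606314/52622607; -606314/52622607 164352089/315735642]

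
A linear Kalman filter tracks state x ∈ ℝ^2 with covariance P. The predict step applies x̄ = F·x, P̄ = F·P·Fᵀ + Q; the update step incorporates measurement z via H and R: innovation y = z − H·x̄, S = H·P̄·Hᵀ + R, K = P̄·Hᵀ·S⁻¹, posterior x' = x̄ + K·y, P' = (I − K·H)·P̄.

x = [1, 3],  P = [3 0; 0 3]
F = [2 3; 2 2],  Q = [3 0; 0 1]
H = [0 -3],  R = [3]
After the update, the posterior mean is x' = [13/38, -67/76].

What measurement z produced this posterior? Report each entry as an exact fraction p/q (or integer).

z = [3]

x̄ = F·x = [11, 8]
P̄ = F·P·Fᵀ + Q = [42 30; 30 25]
S = H·P̄·Hᵀ + R = [228]
K = P̄·Hᵀ·S⁻¹ = [-15/38; -25/76]
x' − x̄ = [-405/38, -675/76] = K·y
y = (KᵀK)⁻¹·Kᵀ·(x' − x̄) = [27]
z = y + H·x̄ = [27] + [-24] = [3]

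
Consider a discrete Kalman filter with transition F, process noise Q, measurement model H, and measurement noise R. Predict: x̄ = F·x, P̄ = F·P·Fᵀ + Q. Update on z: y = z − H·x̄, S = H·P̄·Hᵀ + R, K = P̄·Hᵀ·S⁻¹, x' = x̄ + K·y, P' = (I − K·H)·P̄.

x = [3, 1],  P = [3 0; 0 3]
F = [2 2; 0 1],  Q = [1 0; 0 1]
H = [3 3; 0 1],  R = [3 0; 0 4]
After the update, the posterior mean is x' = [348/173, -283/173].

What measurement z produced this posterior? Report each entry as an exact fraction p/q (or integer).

z = [1, -3]

x̄ = F·x = [8, 1]
P̄ = F·P·Fᵀ + Q = [25 6; 6 4]
S = H·P̄·Hᵀ + R = [372 30; 30 8]
K = P̄·Hᵀ·S⁻¹ = [47/173 -93/346; 10/173 49/173]
x' − x̄ = [-1036/173, -456/173] = K·y
y = (KᵀK)⁻¹·Kᵀ·(x' − x̄) = [-26, -4]
z = y + H·x̄ = [-26, -4] + [27, 1] = [1, -3]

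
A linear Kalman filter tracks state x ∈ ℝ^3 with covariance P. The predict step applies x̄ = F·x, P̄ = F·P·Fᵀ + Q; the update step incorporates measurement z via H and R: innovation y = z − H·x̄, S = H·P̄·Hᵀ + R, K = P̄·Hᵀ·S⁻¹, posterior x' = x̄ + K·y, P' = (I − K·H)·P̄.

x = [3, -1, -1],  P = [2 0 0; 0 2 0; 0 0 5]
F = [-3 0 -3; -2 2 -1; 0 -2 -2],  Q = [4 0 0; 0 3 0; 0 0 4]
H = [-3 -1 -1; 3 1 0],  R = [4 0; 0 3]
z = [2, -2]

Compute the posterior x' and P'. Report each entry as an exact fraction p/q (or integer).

x̄ = F·x = [-6, -7, 4]
P̄ = F·P·Fᵀ + Q = [67 27 30; 27 24 2; 30 2 32]
y = z − H·x̄ = [-19, 23]
S = H·P̄·Hᵀ + R = [1009 -881; -881 792]
K = P̄·Hᵀ·S⁻¹ = [-204/1351 162/1351; 7761/22967 11678/22967; -17156/22967 -16416/22967]
x' = x̄ + K·y = [-72/193, -5662/3281, 5752/3281]
P' = (I − K·H)·P̄ = [949/1351 -2361/1351 330/1351; -2361/1351 155445/22967 -66078/22967; 330/1351 -66078/22967 117872/22967]

x' = [-72/193, -5662/3281, 5752/3281]
P' = [949/1351 -2361/1351 330/1351; -2361/1351 155445/22967 -66078/22967; 330/1351 -66078/22967 117872/22967]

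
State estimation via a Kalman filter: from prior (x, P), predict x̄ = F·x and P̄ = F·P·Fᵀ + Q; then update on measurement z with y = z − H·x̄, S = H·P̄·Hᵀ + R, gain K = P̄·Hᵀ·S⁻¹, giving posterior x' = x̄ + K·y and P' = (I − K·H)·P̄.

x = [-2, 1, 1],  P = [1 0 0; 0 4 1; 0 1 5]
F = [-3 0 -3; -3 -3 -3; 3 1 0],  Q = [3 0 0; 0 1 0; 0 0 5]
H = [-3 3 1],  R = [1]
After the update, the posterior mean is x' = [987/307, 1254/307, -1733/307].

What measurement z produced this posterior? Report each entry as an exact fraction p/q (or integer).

z = [-3]

x̄ = F·x = [3, 0, -5]
P̄ = F·P·Fᵀ + Q = [57 63 -12; 63 109 -24; -12 -24 18]
S = H·P̄·Hᵀ + R = [307]
K = P̄·Hᵀ·S⁻¹ = [6/307; 114/307; -18/307]
x' − x̄ = [66/307, 1254/307, -198/307] = K·y
y = (KᵀK)⁻¹·Kᵀ·(x' − x̄) = [11]
z = y + H·x̄ = [11] + [-14] = [-3]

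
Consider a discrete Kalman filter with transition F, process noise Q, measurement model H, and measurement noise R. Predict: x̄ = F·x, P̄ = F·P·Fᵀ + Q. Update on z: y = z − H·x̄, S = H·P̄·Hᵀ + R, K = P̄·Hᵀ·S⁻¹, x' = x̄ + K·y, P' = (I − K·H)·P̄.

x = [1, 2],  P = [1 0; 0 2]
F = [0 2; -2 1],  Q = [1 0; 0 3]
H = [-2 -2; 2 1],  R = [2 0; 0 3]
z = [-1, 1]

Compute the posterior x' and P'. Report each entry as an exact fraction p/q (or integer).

x' = [37/25, -28/25]
P' = [241/175 -254/175; -254/175 677/350]

x̄ = F·x = [4, 0]
P̄ = F·P·Fᵀ + Q = [9 4; 4 9]
y = z − H·x̄ = [7, -7]
S = H·P̄·Hᵀ + R = [106 -78; -78 64]
K = P̄·Hᵀ·S⁻¹ = [13/175 76/175; -169/350 -113/350]
x' = x̄ + K·y = [37/25, -28/25]
P' = (I − K·H)·P̄ = [241/175 -254/175; -254/175 677/350]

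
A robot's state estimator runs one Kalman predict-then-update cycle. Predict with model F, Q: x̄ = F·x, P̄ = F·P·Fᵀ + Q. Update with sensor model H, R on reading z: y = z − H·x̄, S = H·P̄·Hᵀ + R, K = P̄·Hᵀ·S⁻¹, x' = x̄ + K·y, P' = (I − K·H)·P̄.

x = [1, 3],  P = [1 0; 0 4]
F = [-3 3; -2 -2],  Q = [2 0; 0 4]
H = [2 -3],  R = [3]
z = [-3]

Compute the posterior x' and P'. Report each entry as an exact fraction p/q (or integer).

x̄ = F·x = [6, -8]
P̄ = F·P·Fᵀ + Q = [47 -18; -18 24]
y = z − H·x̄ = [-39]
S = H·P̄·Hᵀ + R = [623]
K = P̄·Hᵀ·S⁻¹ = [148/623; -108/623]
x' = x̄ + K·y = [-2034/623, -772/623]
P' = (I − K·H)·P̄ = [7377/623 4770/623; 4770/623 3288/623]

x' = [-2034/623, -772/623]
P' = [7377/623 4770/623; 4770/623 3288/623]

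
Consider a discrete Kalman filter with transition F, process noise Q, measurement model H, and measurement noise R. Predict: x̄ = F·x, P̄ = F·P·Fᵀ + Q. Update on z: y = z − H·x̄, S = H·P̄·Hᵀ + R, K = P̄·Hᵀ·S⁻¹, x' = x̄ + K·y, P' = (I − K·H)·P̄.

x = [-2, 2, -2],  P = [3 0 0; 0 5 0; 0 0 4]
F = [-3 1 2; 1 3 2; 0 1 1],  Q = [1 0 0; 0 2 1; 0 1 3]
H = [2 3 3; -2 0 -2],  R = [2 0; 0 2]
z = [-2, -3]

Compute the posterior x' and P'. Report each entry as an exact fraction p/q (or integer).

x' = [179413/79462, -56665/39731, -29605/39731]
P' = [178615/79462 7575/39731 -69201/39731; 7575/39731 23120/39731 -20188/39731; -69201/39731 -20188/39731 68522/39731]

x̄ = F·x = [4, 0, 0]
P̄ = F·P·Fᵀ + Q = [49 22 13; 22 66 24; 13 24 12]
y = z − H·x̄ = [-10, 5]
S = H·P̄·Hᵀ + R = [1752 -674; -674 350]
K = P̄·Hᵀ·S⁻¹ = [-6263/79462 -40213/79462; 11973/39731 12613/39731; 3300/39731 679/39731]
x' = x̄ + K·y = [179413/79462, -56665/39731, -29605/39731]
P' = (I − K·H)·P̄ = [178615/79462 7575/39731 -69201/39731; 7575/39731 23120/39731 -20188/39731; -69201/39731 -20188/39731 68522/39731]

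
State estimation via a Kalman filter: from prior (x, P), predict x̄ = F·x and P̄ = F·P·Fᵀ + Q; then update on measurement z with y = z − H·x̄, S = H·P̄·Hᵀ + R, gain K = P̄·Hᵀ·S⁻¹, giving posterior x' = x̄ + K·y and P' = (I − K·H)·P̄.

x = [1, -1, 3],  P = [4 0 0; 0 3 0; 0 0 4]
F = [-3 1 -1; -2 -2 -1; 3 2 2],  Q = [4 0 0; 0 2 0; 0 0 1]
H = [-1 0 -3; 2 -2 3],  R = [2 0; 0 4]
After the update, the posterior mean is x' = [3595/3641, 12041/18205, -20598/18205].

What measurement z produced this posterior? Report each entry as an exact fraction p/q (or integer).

z = [3, -2]

x̄ = F·x = [-7, -3, 7]
P̄ = F·P·Fᵀ + Q = [47 22 -38; 22 34 -44; -38 -44 65]
S = H·P̄·Hᵀ + R = [406 -557; -557 809]
K = P̄·Hᵀ·S⁻¹ = [3711/3641 2267/3641; 2098/18205 -2066/18205; -11714/18205 -3407/18205]
x' − x̄ = [29082/3641, 66656/18205, -148033/18205] = K·y
y = (KᵀK)⁻¹·Kᵀ·(x' − x̄) = [17, -15]
z = y + H·x̄ = [17, -15] + [-14, 13] = [3, -2]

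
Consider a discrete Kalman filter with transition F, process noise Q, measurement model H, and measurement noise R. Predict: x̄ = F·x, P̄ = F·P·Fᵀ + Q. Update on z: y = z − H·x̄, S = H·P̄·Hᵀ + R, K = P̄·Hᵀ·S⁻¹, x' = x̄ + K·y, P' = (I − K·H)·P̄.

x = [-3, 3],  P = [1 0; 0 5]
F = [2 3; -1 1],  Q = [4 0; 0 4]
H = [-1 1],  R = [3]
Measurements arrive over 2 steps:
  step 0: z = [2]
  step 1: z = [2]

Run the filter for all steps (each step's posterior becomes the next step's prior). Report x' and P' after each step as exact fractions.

step 0: x̄ = F·x = [3, 6]
step 0: P̄ = F·P·Fᵀ + Q = [53 13; 13 10]
step 0: y = z − H·x̄ = [-1]
step 0: S = H·P̄·Hᵀ + R = [40]
step 0: K = P̄·Hᵀ·S⁻¹ = [-1; -3/40]
step 0: x' = x̄ + K·y = [4, 243/40]
step 0: P' = (I − K·H)·P̄ = [13 10; 10 391/40]
step 1: x̄ = F·x = [1049/40, 83/40]
step 1: P̄ = F·P·Fᵀ + Q = [10559/40 -267/40; -267/40 271/40]
step 1: y = z − H·x̄ = [523/20]
step 1: S = H·P̄·Hᵀ + R = [2871/10]
step 1: K = P̄·Hᵀ·S⁻¹ = [-5413/5742; 269/5742]
step 1: x' = x̄ + K·y = [4517/2871, 18949/5742]
step 1: P' = (I − K·H)·P̄ = [25358/2871 34477/5742; 34477/5742 17642/2871]

step 0: x' = [4, 243/40], P' = [13 10; 10 391/40]
step 1: x' = [4517/2871, 18949/5742], P' = [25358/2871 34477/5742; 34477/5742 17642/2871]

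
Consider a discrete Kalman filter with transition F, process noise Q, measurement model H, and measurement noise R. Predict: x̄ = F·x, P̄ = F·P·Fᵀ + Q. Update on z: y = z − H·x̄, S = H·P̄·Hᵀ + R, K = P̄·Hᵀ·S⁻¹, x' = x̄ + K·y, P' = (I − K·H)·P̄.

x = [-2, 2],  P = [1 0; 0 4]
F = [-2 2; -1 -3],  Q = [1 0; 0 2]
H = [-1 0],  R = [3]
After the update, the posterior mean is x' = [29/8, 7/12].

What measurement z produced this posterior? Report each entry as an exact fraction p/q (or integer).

z = [-3]

x̄ = F·x = [8, -4]
P̄ = F·P·Fᵀ + Q = [21 -22; -22 39]
S = H·P̄·Hᵀ + R = [24]
K = P̄·Hᵀ·S⁻¹ = [-7/8; 11/12]
x' − x̄ = [-35/8, 55/12] = K·y
y = (KᵀK)⁻¹·Kᵀ·(x' − x̄) = [5]
z = y + H·x̄ = [5] + [-8] = [-3]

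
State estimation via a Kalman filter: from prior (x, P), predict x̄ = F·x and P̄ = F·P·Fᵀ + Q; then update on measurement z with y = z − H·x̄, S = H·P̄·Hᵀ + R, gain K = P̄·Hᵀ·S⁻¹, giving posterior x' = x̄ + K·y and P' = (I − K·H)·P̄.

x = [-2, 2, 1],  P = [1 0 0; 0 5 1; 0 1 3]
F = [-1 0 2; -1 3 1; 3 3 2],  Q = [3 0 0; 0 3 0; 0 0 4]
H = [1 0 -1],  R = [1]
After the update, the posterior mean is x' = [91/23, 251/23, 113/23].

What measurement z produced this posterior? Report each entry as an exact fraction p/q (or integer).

z = [-1]

x̄ = F·x = [4, 9, 2]
P̄ = F·P·Fᵀ + Q = [16 13 15; 13 58 57; 15 57 82]
S = H·P̄·Hᵀ + R = [69]
K = P̄·Hᵀ·S⁻¹ = [1/69; -44/69; -67/69]
x' − x̄ = [-1/23, 44/23, 67/23] = K·y
y = (KᵀK)⁻¹·Kᵀ·(x' − x̄) = [-3]
z = y + H·x̄ = [-3] + [2] = [-1]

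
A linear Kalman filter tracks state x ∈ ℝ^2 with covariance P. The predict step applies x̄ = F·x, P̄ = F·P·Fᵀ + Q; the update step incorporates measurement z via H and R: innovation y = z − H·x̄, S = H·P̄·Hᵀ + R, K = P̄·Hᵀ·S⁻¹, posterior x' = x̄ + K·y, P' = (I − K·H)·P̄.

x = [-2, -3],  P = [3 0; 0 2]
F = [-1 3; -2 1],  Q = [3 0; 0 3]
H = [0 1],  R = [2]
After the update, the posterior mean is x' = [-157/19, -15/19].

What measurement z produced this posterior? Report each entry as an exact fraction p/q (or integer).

z = [-1]

x̄ = F·x = [-7, 1]
P̄ = F·P·Fᵀ + Q = [24 12; 12 17]
S = H·P̄·Hᵀ + R = [19]
K = P̄·Hᵀ·S⁻¹ = [12/19; 17/19]
x' − x̄ = [-24/19, -34/19] = K·y
y = (KᵀK)⁻¹·Kᵀ·(x' − x̄) = [-2]
z = y + H·x̄ = [-2] + [1] = [-1]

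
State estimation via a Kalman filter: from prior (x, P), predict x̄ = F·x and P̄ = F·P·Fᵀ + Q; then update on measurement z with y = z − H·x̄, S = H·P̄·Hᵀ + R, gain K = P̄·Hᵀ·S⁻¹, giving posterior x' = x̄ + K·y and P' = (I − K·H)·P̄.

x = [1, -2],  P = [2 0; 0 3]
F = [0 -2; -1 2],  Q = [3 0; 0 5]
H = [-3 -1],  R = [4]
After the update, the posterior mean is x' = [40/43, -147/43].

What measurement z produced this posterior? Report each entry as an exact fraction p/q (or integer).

x̄ = F·x = [4, -5]
P̄ = F·P·Fᵀ + Q = [15 -12; -12 19]
S = H·P̄·Hᵀ + R = [86]
K = P̄·Hᵀ·S⁻¹ = [-33/86; 17/86]
x' − x̄ = [-132/43, 68/43] = K·y
y = (KᵀK)⁻¹·Kᵀ·(x' − x̄) = [8]
z = y + H·x̄ = [8] + [-7] = [1]

z = [1]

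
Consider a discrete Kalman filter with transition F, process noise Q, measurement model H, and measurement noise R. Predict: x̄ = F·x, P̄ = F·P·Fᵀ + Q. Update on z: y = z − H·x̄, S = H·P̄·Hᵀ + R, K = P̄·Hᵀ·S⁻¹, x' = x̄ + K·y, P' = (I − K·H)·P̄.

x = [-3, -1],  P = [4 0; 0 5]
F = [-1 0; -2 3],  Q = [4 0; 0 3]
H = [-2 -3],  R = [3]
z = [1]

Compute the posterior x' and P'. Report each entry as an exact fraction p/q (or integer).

x̄ = F·x = [3, 3]
P̄ = F·P·Fᵀ + Q = [8 8; 8 64]
y = z − H·x̄ = [16]
S = H·P̄·Hᵀ + R = [707]
K = P̄·Hᵀ·S⁻¹ = [-40/707; -208/707]
x' = x̄ + K·y = [1481/707, -1207/707]
P' = (I − K·H)·P̄ = [4056/707 -2664/707; -2664/707 1984/707]

x' = [1481/707, -1207/707]
P' = [4056/707 -2664/707; -2664/707 1984/707]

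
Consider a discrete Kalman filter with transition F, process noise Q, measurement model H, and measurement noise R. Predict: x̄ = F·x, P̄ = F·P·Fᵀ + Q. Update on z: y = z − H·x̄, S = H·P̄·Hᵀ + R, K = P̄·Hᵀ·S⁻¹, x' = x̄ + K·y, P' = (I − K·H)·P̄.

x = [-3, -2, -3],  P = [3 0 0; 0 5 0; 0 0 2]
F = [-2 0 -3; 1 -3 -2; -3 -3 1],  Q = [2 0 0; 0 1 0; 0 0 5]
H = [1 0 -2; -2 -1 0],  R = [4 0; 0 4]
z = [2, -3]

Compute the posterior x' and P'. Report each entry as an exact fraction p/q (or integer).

x' = [18144/5249, -17047/5249, 7923/10498]
P' = [116336/15747 -70352/5249 55846/15747; -70352/5249 146884/5249 -33600/5249; 55846/15747 -33600/5249 42296/15747]

x̄ = F·x = [15, 9, 12]
P̄ = F·P·Fᵀ + Q = [32 6 12; 6 57 32; 12 32 79]
y = z − H·x̄ = [11, 36]
S = H·P̄·Hᵀ + R = [304 42; 42 213]
K = P̄·Hᵀ·S⁻¹ = [387/5249 -5404/15747; -788/5249 -1545/5249; -4791/10498 -2723/15747]
x' = x̄ + K·y = [18144/5249, -17047/5249, 7923/10498]
P' = (I − K·H)·P̄ = [116336/15747 -70352/5249 55846/15747; -70352/5249 146884/5249 -33600/5249; 55846/15747 -33600/5249 42296/15747]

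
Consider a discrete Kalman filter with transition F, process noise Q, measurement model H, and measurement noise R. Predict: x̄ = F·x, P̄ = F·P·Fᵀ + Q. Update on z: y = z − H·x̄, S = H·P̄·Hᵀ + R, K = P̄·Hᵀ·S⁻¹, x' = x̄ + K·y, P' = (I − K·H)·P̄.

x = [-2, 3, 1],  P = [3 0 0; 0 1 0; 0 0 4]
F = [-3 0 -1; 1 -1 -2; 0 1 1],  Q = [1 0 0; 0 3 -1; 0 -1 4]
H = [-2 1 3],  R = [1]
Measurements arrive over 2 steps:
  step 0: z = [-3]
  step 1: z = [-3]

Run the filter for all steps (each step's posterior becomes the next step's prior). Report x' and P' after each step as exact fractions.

step 0: x' = [971/225, -317/45, 38/9], P' = [1271/225 -122/45 41/9; -122/45 206/9 -85/9; 41/9 -85/9 56/9]
step 1: x' = [-31061/6147, 404896/104499, -589105/104499], P' = [110153/6147 -28544/6147 82169/6147; -28544/6147 567019/104499 -513556/104499; 82169/6147 -513556/104499 1105519/104499]

step 0: x̄ = F·x = [5, -7, 4]
step 0: P̄ = F·P·Fᵀ + Q = [32 -1 -4; -1 23 -10; -4 -10 9]
step 0: y = z − H·x̄ = [2]
step 0: S = H·P̄·Hᵀ + R = [225]
step 0: K = P̄·Hᵀ·S⁻¹ = [-77/225; -1/45; 1/9]
step 0: x' = x̄ + K·y = [971/225, -317/45, 38/9]
step 0: P' = (I − K·H)·P̄ = [1271/225 -122/45 41/9; -122/45 206/9 -85/9; 41/9 -85/9 56/9]
step 1: x̄ = F·x = [-3863/225, 656/225, -127/45]
step 1: P̄ = F·P·Fᵀ + Q = [19214/225 157/225 -104/45; 157/225 1316/225 -277/45; -104/45 -277/45 128/9]
step 1: y = z − H·x̄ = [-2384/75]
step 1: S = H·P̄·Hᵀ + R = [11611/25]
step 1: K = P̄·Hᵀ·S⁻¹ = [-781/2049; -1051/34833; 3085/34833]
step 1: x' = x̄ + K·y = [-31061/6147, 404896/104499, -589105/104499]
step 1: P' = (I − K·H)·P̄ = [110153/6147 -28544/6147 82169/6147; -28544/6147 567019/104499 -513556/104499; 82169/6147 -513556/104499 1105519/104499]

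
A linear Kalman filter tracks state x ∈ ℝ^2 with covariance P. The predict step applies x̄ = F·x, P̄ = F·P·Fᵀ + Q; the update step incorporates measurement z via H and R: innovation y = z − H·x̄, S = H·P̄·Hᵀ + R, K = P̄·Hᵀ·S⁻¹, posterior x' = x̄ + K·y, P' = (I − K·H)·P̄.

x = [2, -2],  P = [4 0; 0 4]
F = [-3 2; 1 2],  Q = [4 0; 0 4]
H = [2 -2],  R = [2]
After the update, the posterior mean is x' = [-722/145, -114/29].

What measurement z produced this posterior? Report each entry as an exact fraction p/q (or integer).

z = [-2]

x̄ = F·x = [-10, -2]
P̄ = F·P·Fᵀ + Q = [56 4; 4 24]
S = H·P̄·Hᵀ + R = [290]
K = P̄·Hᵀ·S⁻¹ = [52/145; -4/29]
x' − x̄ = [728/145, -56/29] = K·y
y = (KᵀK)⁻¹·Kᵀ·(x' − x̄) = [14]
z = y + H·x̄ = [14] + [-16] = [-2]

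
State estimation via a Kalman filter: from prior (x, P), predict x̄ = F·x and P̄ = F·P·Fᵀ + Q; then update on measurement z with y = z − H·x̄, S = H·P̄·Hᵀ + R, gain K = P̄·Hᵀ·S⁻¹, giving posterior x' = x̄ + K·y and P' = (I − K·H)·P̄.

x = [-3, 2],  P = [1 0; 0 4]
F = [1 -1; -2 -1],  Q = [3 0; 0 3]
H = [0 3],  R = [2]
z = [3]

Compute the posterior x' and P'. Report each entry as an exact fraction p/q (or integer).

x' = [-559/101, 107/101]
P' = [772/101 4/101; 4/101 22/101]

x̄ = F·x = [-5, 4]
P̄ = F·P·Fᵀ + Q = [8 2; 2 11]
y = z − H·x̄ = [-9]
S = H·P̄·Hᵀ + R = [101]
K = P̄·Hᵀ·S⁻¹ = [6/101; 33/101]
x' = x̄ + K·y = [-559/101, 107/101]
P' = (I − K·H)·P̄ = [772/101 4/101; 4/101 22/101]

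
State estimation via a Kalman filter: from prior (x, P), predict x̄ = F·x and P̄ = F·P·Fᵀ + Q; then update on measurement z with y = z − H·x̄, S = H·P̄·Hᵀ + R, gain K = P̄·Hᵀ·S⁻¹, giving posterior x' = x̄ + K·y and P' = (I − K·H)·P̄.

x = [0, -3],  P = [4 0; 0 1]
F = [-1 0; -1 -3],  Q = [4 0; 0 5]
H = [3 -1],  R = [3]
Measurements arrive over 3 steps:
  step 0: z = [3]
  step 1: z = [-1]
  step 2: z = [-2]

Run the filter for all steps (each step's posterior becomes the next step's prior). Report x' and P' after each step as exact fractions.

step 0: x' = [80/23, 183/23], P' = [152/69 132/23; 132/23 402/23]
step 1: x' = [-16448/4873, -46325/4873], P' = [30204/4873 90696/4873; 90696/4873 573297/9746]
step 2: x' = [6274232/3653425, 26707544/3653425], P' = [27625216/3653425 83794872/3653425; 83794872/3653425 265014849/3653425]

step 0: x̄ = F·x = [0, 9]
step 0: P̄ = F·P·Fᵀ + Q = [8 4; 4 18]
step 0: y = z − H·x̄ = [12]
step 0: S = H·P̄·Hᵀ + R = [69]
step 0: K = P̄·Hᵀ·S⁻¹ = [20/69; -2/23]
step 0: x' = x̄ + K·y = [80/23, 183/23]
step 0: P' = (I − K·H)·P̄ = [152/69 132/23; 132/23 402/23]
step 1: x̄ = F·x = [-80/23, -629/23]
step 1: P̄ = F·P·Fᵀ + Q = [428/69 1340/69; 1340/69 13727/69]
step 1: y = z − H·x̄ = [-412/23]
step 1: S = H·P̄·Hᵀ + R = [9746/69]
step 1: K = P̄·Hᵀ·S⁻¹ = [-28/4873; -9707/9746]
step 1: x' = x̄ + K·y = [-16448/4873, -46325/4873]
step 1: P' = (I − K·H)·P̄ = [30204/4873 90696/4873; 90696/4873 573297/9746]
step 2: x̄ = F·x = [16448/4873, 155423/4873]
step 2: P̄ = F·P·Fᵀ + Q = [49696/4873 302292/4873; 302292/4873 6357163/9746]
step 2: y = z − H·x̄ = [96333/4873]
step 2: S = H·P̄·Hᵀ + R = [3653425/9746]
step 2: K = P̄·Hᵀ·S⁻¹ = [-306408/3653425; -4543411/3653425]
step 2: x' = x̄ + K·y = [6274232/3653425, 26707544/3653425]
step 2: P' = (I − K·H)·P̄ = [27625216/3653425 83794872/3653425; 83794872/3653425 265014849/3653425]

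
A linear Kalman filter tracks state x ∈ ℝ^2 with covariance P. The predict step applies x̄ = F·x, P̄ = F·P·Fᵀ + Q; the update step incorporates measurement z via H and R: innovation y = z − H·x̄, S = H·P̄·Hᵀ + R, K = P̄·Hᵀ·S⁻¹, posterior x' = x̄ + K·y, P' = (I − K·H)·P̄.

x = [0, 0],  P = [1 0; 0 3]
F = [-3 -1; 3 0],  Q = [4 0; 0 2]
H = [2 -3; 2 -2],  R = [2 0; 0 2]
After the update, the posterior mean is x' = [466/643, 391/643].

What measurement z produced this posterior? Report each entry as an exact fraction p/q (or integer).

x̄ = F·x = [0, 0]
P̄ = F·P·Fᵀ + Q = [16 -9; -9 11]
S = H·P̄·Hᵀ + R = [273 220; 220 182]
K = P̄·Hᵀ·S⁻¹ = [-131/643 335/643; -241/643 150/643]
x' − x̄ = [466/643, 391/643] = K·y
y = (KᵀK)⁻¹·Kᵀ·(x' − x̄) = [-1, 1]
z = y + H·x̄ = [-1, 1] + [0, 0] = [-1, 1]

z = [-1, 1]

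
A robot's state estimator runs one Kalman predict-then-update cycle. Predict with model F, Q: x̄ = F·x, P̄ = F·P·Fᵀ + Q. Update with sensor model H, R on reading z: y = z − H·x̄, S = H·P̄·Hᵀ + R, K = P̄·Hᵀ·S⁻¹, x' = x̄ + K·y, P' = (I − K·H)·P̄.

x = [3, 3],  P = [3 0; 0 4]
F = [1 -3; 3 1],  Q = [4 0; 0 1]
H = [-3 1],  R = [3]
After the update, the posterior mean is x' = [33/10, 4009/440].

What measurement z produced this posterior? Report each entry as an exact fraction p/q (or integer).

z = [-1]

x̄ = F·x = [-6, 12]
P̄ = F·P·Fᵀ + Q = [43 -3; -3 32]
S = H·P̄·Hᵀ + R = [440]
K = P̄·Hᵀ·S⁻¹ = [-3/10; 41/440]
x' − x̄ = [93/10, -1271/440] = K·y
y = (KᵀK)⁻¹·Kᵀ·(x' − x̄) = [-31]
z = y + H·x̄ = [-31] + [30] = [-1]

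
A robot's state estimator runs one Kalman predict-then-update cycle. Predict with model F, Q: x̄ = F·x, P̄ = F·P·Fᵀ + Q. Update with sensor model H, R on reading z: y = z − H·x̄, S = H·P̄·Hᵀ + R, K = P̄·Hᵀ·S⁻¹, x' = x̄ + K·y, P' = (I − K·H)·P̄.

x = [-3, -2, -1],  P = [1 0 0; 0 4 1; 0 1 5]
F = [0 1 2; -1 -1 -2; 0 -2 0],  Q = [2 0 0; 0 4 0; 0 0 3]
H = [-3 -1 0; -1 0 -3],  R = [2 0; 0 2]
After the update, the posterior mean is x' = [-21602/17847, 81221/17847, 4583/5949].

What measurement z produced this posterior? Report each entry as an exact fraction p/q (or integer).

x̄ = F·x = [-4, 7, 4]
P̄ = F·P·Fᵀ + Q = [30 -28 -12; -28 33 12; -12 12 19]
S = H·P̄·Hᵀ + R = [137 -10; -10 131]
K = P̄·Hᵀ·S⁻¹ = [-8062/17847 202/17847; 6601/17847 -586/17847; 898/5949 -1975/5949]
x' − x̄ = [49786/17847, -43708/17847, -19213/5949] = K·y
y = (KᵀK)⁻¹·Kᵀ·(x' − x̄) = [-6, 7]
z = y + H·x̄ = [-6, 7] + [5, -8] = [-1, -1]

z = [-1, -1]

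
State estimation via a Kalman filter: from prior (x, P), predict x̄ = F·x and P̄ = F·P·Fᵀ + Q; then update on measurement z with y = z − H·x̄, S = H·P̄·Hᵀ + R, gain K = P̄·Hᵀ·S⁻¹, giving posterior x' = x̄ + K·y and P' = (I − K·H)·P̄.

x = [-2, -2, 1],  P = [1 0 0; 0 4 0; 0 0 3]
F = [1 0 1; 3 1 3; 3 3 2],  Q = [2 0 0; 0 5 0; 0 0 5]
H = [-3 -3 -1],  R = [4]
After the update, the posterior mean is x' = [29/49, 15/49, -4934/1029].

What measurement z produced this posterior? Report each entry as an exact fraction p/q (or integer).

x̄ = F·x = [-1, -5, -10]
P̄ = F·P·Fᵀ + Q = [6 12 9; 12 45 39; 9 39 62]
S = H·P̄·Hᵀ + R = [1029]
K = P̄·Hᵀ·S⁻¹ = [-3/49; -10/49; -206/1029]
x' − x̄ = [78/49, 260/49, 5356/1029] = K·y
y = (KᵀK)⁻¹·Kᵀ·(x' − x̄) = [-26]
z = y + H·x̄ = [-26] + [28] = [2]

z = [2]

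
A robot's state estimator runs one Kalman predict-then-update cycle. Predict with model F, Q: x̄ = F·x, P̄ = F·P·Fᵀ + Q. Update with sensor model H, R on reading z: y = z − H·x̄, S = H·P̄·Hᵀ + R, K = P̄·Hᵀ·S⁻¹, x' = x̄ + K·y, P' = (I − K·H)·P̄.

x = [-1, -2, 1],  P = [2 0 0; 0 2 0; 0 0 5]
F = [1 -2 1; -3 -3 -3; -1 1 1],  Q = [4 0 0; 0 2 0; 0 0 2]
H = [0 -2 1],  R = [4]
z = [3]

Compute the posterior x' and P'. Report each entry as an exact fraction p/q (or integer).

x' = [1883/407, -273/407, 615/407]
P' = [7444/407 -586/407 -1104/407; -586/407 1020/407 1316/407; -1104/407 1316/407 2796/407]

x̄ = F·x = [4, 6, 0]
P̄ = F·P·Fᵀ + Q = [19 -9 -1; -9 83 -15; -1 -15 11]
y = z − H·x̄ = [15]
S = H·P̄·Hᵀ + R = [407]
K = P̄·Hᵀ·S⁻¹ = [17/407; -181/407; 41/407]
x' = x̄ + K·y = [1883/407, -273/407, 615/407]
P' = (I − K·H)·P̄ = [7444/407 -586/407 -1104/407; -586/407 1020/407 1316/407; -1104/407 1316/407 2796/407]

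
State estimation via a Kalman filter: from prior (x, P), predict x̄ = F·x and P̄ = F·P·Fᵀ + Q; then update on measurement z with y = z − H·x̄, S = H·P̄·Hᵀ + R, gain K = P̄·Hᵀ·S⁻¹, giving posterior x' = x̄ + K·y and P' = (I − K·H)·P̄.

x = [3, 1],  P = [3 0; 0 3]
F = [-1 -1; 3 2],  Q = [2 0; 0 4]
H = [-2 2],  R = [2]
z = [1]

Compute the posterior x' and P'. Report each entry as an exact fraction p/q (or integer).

x' = [15/163, 111/163]
P' = [246/163 223/163; 223/163 281/163]

x̄ = F·x = [-4, 11]
P̄ = F·P·Fᵀ + Q = [8 -15; -15 43]
y = z − H·x̄ = [-29]
S = H·P̄·Hᵀ + R = [326]
K = P̄·Hᵀ·S⁻¹ = [-23/163; 58/163]
x' = x̄ + K·y = [15/163, 111/163]
P' = (I − K·H)·P̄ = [246/163 223/163; 223/163 281/163]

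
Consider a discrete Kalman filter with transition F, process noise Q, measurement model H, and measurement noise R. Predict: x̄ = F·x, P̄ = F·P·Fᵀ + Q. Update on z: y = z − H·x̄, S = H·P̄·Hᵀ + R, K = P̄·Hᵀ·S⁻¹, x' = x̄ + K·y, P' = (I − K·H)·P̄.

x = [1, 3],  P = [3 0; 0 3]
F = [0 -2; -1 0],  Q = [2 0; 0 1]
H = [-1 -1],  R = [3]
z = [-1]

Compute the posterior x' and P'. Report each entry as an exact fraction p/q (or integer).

x̄ = F·x = [-6, -1]
P̄ = F·P·Fᵀ + Q = [14 0; 0 4]
y = z − H·x̄ = [-8]
S = H·P̄·Hᵀ + R = [21]
K = P̄·Hᵀ·S⁻¹ = [-2/3; -4/21]
x' = x̄ + K·y = [-2/3, 11/21]
P' = (I − K·H)·P̄ = [14/3 -8/3; -8/3 68/21]

x' = [-2/3, 11/21]
P' = [14/3 -8/3; -8/3 68/21]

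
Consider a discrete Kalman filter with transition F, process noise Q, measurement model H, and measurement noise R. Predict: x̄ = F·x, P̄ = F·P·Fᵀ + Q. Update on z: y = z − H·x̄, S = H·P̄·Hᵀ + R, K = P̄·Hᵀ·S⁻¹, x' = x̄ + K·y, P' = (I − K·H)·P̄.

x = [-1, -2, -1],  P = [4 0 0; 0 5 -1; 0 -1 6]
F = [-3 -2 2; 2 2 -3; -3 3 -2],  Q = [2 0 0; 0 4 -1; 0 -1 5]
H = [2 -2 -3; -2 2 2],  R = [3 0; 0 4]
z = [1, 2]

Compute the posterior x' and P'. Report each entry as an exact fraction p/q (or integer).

x̄ = F·x = [5, -3, -1]
P̄ = F·P·Fᵀ + Q = [90 -90 -28; -90 106 54; -28 54 122]
y = z − H·x̄ = [-18, 20]
S = H·P̄·Hᵀ + R = [3589 -3056; -3056 2652]
K = P̄·Hᵀ·S⁻¹ = [-23452/44723 -34040/44723; 14698/44723 25369/44723; -39678/44723 -38842/44723]
x' = x̄ + K·y = [-5007/6389, 15521/6389, -15337/6389]
P' = (I − K·H)·P̄ = [277118/44723 2522/44723 206516/44723; 2522/44723 198830/44723 -145570/44723; 206516/44723 -145570/44723 274402/44723]

x' = [-5007/6389, 15521/6389, -15337/6389]
P' = [277118/44723 2522/44723 206516/44723; 2522/44723 198830/44723 -145570/44723; 206516/44723 -145570/44723 274402/44723]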